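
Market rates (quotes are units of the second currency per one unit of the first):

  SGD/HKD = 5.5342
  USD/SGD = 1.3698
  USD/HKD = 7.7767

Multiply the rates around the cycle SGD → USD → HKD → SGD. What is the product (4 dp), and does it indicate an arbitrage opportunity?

1.0258 (arbitrage exists)

Around SGD → USD → HKD → SGD: 1 ÷ 1.3698 × 7.7767 ÷ 5.5342 = 1.025849
Product > 1; profitable direction is SGD → USD → HKD → SGD.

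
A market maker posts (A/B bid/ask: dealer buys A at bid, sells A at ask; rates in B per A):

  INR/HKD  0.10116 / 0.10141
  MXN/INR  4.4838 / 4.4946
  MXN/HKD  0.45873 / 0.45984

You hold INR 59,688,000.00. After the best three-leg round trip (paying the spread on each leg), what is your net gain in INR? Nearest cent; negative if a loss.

Best loop INR → MXN → HKD → INR:
INR 59,688,000.00 ÷ 4.4946 (buy MXN at ask) = MXN 13,279,935.92
MXN 13,279,935.92 × 0.45873 (sell MXN at bid) = HKD 6,091,905.01
HKD 6,091,905.01 ÷ 0.10141 (buy INR at ask) = INR 60,072,034.38

Net profit: INR 384,034.38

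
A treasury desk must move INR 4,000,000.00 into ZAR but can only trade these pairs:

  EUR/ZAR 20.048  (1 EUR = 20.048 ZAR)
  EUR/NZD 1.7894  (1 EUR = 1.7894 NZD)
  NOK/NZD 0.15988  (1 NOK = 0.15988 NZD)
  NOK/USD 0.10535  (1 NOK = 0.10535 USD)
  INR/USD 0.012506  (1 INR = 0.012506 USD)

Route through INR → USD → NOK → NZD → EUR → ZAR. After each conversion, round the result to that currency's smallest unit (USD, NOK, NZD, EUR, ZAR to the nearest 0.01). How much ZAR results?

ZAR 850,553.44

INR 4,000,000.00 × 0.012506 = USD 50,024.00
USD 50,024.00 ÷ 0.10535 = NOK 474,836.26
NOK 474,836.26 × 0.15988 = NZD 75,916.82
NZD 75,916.82 ÷ 1.7894 = EUR 42,425.85
EUR 42,425.85 × 20.048 = ZAR 850,553.44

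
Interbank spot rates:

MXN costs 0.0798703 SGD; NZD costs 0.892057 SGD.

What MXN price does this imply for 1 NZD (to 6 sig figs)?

NZD/MXN = 11.1688

1 NZD × 0.892057 = 0.892057 SGD
0.892057 SGD ÷ 0.0798703 = 11.1688 MXN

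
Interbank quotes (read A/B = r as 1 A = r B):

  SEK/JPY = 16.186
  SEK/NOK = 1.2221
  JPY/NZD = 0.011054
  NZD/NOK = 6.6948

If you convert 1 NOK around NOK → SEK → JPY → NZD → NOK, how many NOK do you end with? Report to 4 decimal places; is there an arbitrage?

Around NOK → SEK → JPY → NZD → NOK: 1 ÷ 1.2221 × 16.186 × 0.011054 × 6.6948 = 0.980144
Product < 1; profitable direction is NOK → NZD → JPY → SEK → NOK.

0.9801 (arbitrage exists)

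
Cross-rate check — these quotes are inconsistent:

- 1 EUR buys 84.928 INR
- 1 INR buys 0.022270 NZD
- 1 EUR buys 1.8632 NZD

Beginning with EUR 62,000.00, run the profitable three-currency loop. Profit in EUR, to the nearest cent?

Profit: EUR 936.61

Profitable loop is EUR → INR → NZD → EUR:
EUR 62,000.00 × 84.928 = INR 5,265,536.00
INR 5,265,536.00 × 0.022270 = NZD 117,263.49
NZD 117,263.49 ÷ 1.8632 = EUR 62,936.61
Profit = EUR 62,936.61 − EUR 62,000.00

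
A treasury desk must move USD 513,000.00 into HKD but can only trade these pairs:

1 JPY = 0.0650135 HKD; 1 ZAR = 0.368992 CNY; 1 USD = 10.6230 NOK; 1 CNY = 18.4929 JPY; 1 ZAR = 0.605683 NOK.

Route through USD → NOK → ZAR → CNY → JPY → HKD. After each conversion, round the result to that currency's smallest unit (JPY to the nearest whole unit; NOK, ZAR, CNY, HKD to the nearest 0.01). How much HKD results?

HKD 3,991,578.53

USD 513,000.00 × 10.6230 = NOK 5,449,599.00
NOK 5,449,599.00 ÷ 0.605683 = ZAR 8,997,444.21
ZAR 8,997,444.21 × 0.368992 = CNY 3,319,984.93
CNY 3,319,984.93 × 18.4929 = JPY 61,396,149
JPY 61,396,149 × 0.0650135 = HKD 3,991,578.53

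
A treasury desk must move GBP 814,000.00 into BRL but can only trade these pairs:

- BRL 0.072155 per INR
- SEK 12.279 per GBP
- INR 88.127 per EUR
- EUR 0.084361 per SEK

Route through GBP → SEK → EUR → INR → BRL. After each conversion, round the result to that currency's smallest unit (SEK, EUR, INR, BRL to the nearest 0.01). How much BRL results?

BRL 5,361,725.08

GBP 814,000.00 × 12.279 = SEK 9,995,106.00
SEK 9,995,106.00 × 0.084361 = EUR 843,197.14
EUR 843,197.14 × 88.127 = INR 74,308,434.36
INR 74,308,434.36 × 0.072155 = BRL 5,361,725.08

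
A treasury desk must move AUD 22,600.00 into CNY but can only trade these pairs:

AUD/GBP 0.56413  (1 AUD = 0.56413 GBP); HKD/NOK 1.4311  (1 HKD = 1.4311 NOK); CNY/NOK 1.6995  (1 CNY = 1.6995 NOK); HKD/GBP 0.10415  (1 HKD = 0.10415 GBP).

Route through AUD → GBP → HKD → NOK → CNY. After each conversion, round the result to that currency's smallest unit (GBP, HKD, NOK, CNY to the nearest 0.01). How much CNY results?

AUD 22,600.00 × 0.56413 = GBP 12,749.34
GBP 12,749.34 ÷ 0.10415 = HKD 122,413.25
HKD 122,413.25 × 1.4311 = NOK 175,185.60
NOK 175,185.60 ÷ 1.6995 = CNY 103,080.67

CNY 103,080.67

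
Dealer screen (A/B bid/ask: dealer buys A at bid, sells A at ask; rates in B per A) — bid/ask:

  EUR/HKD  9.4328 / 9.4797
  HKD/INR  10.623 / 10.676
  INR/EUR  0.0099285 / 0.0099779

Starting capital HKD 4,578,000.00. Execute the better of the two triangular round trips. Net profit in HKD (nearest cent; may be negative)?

Best loop HKD → INR → EUR → HKD:
HKD 4,578,000.00 × 10.623 (sell HKD at bid) = INR 48,632,094.00
INR 48,632,094.00 × 0.0099285 (sell INR at bid) = EUR 482,843.75
EUR 482,843.75 × 9.4328 (sell EUR at bid) = HKD 4,554,568.48

Net result: HKD -23,431.52 (no profitable arbitrage after spreads)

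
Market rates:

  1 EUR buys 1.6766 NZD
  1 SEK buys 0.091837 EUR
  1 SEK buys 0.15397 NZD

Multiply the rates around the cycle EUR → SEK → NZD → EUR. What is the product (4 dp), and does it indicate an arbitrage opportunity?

1.0000 (no arbitrage)

Around EUR → SEK → NZD → EUR: 1 ÷ 0.091837 × 0.15397 ÷ 1.6766 = 0.999975
Product ≈ 1 (deviation 0.003%, within rounding noise).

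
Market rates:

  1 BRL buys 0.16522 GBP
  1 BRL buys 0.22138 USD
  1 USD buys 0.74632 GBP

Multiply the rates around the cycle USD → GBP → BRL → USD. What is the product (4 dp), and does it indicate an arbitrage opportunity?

Around USD → GBP → BRL → USD: 1 × 0.74632 ÷ 0.16522 × 0.22138 = 1.000002
Product ≈ 1 (deviation 0.000%, within rounding noise).

1.0000 (no arbitrage)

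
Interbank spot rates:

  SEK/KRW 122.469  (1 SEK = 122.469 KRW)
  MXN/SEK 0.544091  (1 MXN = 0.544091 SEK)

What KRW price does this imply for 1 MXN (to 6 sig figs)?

MXN/KRW = 66.6343

1 MXN × 0.544091 = 0.544091 SEK
0.544091 SEK × 122.469 = 66.6343 KRW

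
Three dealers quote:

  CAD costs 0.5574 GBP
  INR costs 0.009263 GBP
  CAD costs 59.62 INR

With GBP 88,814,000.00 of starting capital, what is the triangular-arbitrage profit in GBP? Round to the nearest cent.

Profit: GBP 826,600.84

Profitable loop is GBP → INR → CAD → GBP:
GBP 88,814,000.00 ÷ 0.009263 = INR 9,588,038,432.47
INR 9,588,038,432.47 ÷ 59.62 = CAD 160,819,161.90
CAD 160,819,161.90 × 0.5574 = GBP 89,640,600.84
Profit = GBP 89,640,600.84 − GBP 88,814,000.00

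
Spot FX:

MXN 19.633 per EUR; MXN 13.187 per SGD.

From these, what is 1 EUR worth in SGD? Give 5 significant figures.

EUR/SGD = 1.4888

1 EUR × 19.633 = 19.633 MXN
19.633 MXN ÷ 13.187 = 1.48881 SGD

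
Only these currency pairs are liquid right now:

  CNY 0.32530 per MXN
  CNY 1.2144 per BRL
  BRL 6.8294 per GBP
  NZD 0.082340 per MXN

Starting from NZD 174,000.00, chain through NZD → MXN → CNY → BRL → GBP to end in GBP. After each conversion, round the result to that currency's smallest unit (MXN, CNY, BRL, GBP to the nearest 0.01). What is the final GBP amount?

NZD 174,000.00 ÷ 0.082340 = MXN 2,113,189.22
MXN 2,113,189.22 × 0.32530 = CNY 687,420.45
CNY 687,420.45 ÷ 1.2144 = BRL 566,057.68
BRL 566,057.68 ÷ 6.8294 = GBP 82,885.42

GBP 82,885.42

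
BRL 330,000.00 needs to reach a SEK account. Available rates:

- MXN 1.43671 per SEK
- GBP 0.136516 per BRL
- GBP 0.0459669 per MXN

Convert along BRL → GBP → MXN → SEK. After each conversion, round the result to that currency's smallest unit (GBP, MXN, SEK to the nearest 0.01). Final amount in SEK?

SEK 682,155.15

BRL 330,000.00 × 0.136516 = GBP 45,050.28
GBP 45,050.28 ÷ 0.0459669 = MXN 980,059.13
MXN 980,059.13 ÷ 1.43671 = SEK 682,155.15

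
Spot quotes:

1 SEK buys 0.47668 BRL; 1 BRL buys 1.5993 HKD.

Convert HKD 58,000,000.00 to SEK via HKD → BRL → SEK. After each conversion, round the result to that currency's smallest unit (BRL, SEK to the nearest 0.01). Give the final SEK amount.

HKD 58,000,000.00 ÷ 1.5993 = BRL 36,265,866.32
BRL 36,265,866.32 ÷ 0.47668 = SEK 76,080,108.92

SEK 76,080,108.92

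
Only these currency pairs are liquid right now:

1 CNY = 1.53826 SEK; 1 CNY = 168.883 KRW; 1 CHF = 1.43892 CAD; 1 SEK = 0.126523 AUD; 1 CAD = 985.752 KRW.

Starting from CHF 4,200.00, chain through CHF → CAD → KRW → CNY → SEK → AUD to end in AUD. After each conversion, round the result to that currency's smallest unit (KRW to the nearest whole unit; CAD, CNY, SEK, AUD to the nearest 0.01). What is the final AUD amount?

CHF 4,200.00 × 1.43892 = CAD 6,043.46
CAD 6,043.46 × 985.752 = KRW 5,957,353
KRW 5,957,353 ÷ 168.883 = CNY 35,275.03
CNY 35,275.03 × 1.53826 = SEK 54,262.17
SEK 54,262.17 × 0.126523 = AUD 6,865.41

AUD 6,865.41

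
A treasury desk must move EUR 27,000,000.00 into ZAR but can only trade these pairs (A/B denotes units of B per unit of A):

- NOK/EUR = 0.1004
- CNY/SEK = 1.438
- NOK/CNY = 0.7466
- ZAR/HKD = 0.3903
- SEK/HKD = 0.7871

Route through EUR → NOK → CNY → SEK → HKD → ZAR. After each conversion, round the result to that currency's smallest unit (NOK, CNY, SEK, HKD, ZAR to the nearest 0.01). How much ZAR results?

ZAR 582,248,373.61

EUR 27,000,000.00 ÷ 0.1004 = NOK 268,924,302.79
NOK 268,924,302.79 × 0.7466 = CNY 200,778,884.46
CNY 200,778,884.46 × 1.438 = SEK 288,720,035.85
SEK 288,720,035.85 × 0.7871 = HKD 227,251,540.22
HKD 227,251,540.22 ÷ 0.3903 = ZAR 582,248,373.61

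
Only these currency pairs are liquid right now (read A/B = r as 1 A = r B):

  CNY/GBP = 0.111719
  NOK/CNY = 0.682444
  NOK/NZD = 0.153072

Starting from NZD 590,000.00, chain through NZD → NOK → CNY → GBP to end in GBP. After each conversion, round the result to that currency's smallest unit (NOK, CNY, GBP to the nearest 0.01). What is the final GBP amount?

NZD 590,000.00 ÷ 0.153072 = NOK 3,854,395.32
NOK 3,854,395.32 × 0.682444 = CNY 2,630,408.96
CNY 2,630,408.96 × 0.111719 = GBP 293,866.66

GBP 293,866.66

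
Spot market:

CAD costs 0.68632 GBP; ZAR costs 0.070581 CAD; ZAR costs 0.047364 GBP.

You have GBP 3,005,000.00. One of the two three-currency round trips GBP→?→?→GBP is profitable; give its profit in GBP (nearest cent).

Profit: GBP 68,339.70

Profitable loop is GBP → ZAR → CAD → GBP:
GBP 3,005,000.00 ÷ 0.047364 = ZAR 63,444,810.40
ZAR 63,444,810.40 × 0.070581 = CAD 4,477,998.16
CAD 4,477,998.16 × 0.68632 = GBP 3,073,339.70
Profit = GBP 3,073,339.70 − GBP 3,005,000.00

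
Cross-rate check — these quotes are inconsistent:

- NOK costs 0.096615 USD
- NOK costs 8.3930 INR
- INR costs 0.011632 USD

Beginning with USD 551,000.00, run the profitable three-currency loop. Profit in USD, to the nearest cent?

Profitable loop is USD → NOK → INR → USD:
USD 551,000.00 ÷ 0.096615 = NOK 5,703,048.18
NOK 5,703,048.18 × 8.3930 = INR 47,865,683.38
INR 47,865,683.38 × 0.011632 = USD 556,773.63
Profit = USD 556,773.63 − USD 551,000.00

Profit: USD 5,773.63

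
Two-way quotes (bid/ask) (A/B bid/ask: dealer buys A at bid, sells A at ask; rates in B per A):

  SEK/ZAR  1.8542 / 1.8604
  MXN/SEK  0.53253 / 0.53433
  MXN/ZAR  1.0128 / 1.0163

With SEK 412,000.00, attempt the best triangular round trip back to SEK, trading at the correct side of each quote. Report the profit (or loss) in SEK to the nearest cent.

Net profit: SEK 7,763.84

Best loop SEK → MXN → ZAR → SEK:
SEK 412,000.00 ÷ 0.53433 (buy MXN at ask) = MXN 771,059.08
MXN 771,059.08 × 1.0128 (sell MXN at bid) = ZAR 780,928.64
ZAR 780,928.64 ÷ 1.8604 (buy SEK at ask) = SEK 419,763.84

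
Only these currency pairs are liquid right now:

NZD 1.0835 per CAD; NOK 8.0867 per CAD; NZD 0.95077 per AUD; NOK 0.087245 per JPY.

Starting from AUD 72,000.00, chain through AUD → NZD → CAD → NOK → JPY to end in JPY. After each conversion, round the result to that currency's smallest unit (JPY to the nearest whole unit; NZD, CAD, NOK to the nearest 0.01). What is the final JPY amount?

JPY 5,856,119

AUD 72,000.00 × 0.95077 = NZD 68,455.44
NZD 68,455.44 ÷ 1.0835 = CAD 63,179.92
CAD 63,179.92 × 8.0867 = NOK 510,917.06
NOK 510,917.06 ÷ 0.087245 = JPY 5,856,119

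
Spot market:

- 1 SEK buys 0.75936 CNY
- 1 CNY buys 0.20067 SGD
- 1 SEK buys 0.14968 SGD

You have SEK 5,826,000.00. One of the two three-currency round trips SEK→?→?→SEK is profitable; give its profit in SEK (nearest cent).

Profitable loop is SEK → CNY → SGD → SEK:
SEK 5,826,000.00 × 0.75936 = CNY 4,424,031.36
CNY 4,424,031.36 × 0.20067 = SGD 887,770.37
SGD 887,770.37 ÷ 0.14968 = SEK 5,931,122.21
Profit = SEK 5,931,122.21 − SEK 5,826,000.00

Profit: SEK 105,122.21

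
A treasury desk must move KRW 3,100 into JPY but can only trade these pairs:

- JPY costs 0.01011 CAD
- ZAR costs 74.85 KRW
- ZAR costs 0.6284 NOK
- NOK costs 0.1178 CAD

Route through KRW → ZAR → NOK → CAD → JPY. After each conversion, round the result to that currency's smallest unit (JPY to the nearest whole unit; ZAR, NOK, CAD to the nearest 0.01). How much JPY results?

JPY 304

KRW 3,100 ÷ 74.85 = ZAR 41.42
ZAR 41.42 × 0.6284 = NOK 26.03
NOK 26.03 × 0.1178 = CAD 3.07
CAD 3.07 ÷ 0.01011 = JPY 304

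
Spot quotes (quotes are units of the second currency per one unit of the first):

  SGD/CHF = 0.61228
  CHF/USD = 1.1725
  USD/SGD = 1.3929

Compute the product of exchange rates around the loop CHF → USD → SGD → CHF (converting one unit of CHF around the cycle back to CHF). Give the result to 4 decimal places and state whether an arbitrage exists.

Around CHF → USD → SGD → CHF: 1 × 1.1725 × 1.3929 × 0.61228 = 0.999961
Product ≈ 1 (deviation 0.004%, within rounding noise).

1.0000 (no arbitrage)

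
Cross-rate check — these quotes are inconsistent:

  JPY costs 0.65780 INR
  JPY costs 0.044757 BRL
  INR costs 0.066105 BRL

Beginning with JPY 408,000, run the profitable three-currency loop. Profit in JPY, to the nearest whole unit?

Profitable loop is JPY → BRL → INR → JPY:
JPY 408,000 × 0.044757 = BRL 18,260.86
BRL 18,260.86 ÷ 0.066105 = INR 276,240.16
INR 276,240.16 ÷ 0.65780 = JPY 419,946
Profit = JPY 419,946 − JPY 408,000

Profit: JPY 11,946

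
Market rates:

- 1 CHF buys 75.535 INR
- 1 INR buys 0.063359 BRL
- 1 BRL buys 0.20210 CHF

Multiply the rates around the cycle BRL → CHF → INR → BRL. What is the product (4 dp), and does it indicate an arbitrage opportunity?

Around BRL → CHF → INR → BRL: 1 × 0.20210 × 75.535 × 0.063359 = 0.967215
Product < 1; profitable direction is BRL → INR → CHF → BRL.

0.9672 (arbitrage exists)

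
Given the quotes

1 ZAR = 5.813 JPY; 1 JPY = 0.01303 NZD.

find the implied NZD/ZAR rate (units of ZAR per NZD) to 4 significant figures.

NZD/ZAR = 13.20

1 NZD ÷ 0.01303 = 76.746 JPY
76.746 JPY ÷ 5.813 = 13.2025 ZAR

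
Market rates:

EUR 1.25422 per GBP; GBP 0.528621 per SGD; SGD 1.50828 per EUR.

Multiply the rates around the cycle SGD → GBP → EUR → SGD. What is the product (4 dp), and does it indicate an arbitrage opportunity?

1.0000 (no arbitrage)

Around SGD → GBP → EUR → SGD: 1 × 0.528621 × 1.25422 × 1.50828 = 1.000000
Product ≈ 1 (deviation 0.000%, within rounding noise).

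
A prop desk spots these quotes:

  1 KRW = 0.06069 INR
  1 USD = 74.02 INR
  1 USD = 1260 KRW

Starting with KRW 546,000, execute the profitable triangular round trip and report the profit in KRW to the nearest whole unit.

Profit: KRW 18,068

Profitable loop is KRW → INR → USD → KRW:
KRW 546,000 × 0.06069 = INR 33,136.74
INR 33,136.74 ÷ 74.02 = USD 447.67
USD 447.67 × 1260 = KRW 564,068
Profit = KRW 564,068 − KRW 546,000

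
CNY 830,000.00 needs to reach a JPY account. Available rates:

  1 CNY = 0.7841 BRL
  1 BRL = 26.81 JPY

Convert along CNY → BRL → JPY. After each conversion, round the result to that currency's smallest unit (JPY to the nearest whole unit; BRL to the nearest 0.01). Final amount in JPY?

CNY 830,000.00 × 0.7841 = BRL 650,803.00
BRL 650,803.00 × 26.81 = JPY 17,448,028

JPY 17,448,028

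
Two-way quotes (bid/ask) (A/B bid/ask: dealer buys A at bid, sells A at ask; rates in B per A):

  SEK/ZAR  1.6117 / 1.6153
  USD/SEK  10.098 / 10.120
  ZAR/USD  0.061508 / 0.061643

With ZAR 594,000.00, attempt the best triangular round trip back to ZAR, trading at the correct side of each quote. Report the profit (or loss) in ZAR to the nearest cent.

Best loop ZAR → USD → SEK → ZAR:
ZAR 594,000.00 × 0.061508 (sell ZAR at bid) = USD 36,535.75
USD 36,535.75 × 10.098 (sell USD at bid) = SEK 368,938.02
SEK 368,938.02 × 1.6117 (sell SEK at bid) = ZAR 594,617.41

Net profit: ZAR 617.41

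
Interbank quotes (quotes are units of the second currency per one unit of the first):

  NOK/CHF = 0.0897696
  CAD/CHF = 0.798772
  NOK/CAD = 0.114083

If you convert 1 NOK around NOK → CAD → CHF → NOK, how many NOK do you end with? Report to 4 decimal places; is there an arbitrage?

Around NOK → CAD → CHF → NOK: 1 × 0.114083 × 0.798772 ÷ 0.0897696 = 1.015113
Product > 1; profitable direction is NOK → CAD → CHF → NOK.

1.0151 (arbitrage exists)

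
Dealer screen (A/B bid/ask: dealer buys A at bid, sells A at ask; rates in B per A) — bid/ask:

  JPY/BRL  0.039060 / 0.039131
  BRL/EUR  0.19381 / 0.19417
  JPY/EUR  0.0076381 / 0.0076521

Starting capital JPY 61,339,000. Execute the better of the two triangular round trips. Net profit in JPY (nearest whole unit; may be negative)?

Net profit: JPY 323,191

Best loop JPY → EUR → BRL → JPY:
JPY 61,339,000 × 0.0076381 (sell JPY at bid) = EUR 468,513.42
EUR 468,513.42 ÷ 0.19417 (buy BRL at ask) = BRL 2,412,903.21
BRL 2,412,903.21 ÷ 0.039131 (buy JPY at ask) = JPY 61,662,191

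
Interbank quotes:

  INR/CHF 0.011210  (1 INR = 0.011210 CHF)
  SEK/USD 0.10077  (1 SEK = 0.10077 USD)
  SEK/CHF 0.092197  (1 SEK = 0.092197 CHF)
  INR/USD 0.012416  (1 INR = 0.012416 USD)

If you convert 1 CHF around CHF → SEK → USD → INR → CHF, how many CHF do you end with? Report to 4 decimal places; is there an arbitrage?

Around CHF → SEK → USD → INR → CHF: 1 ÷ 0.092197 × 0.10077 ÷ 0.012416 × 0.011210 = 0.986821
Product < 1; profitable direction is CHF → INR → USD → SEK → CHF.

0.9868 (arbitrage exists)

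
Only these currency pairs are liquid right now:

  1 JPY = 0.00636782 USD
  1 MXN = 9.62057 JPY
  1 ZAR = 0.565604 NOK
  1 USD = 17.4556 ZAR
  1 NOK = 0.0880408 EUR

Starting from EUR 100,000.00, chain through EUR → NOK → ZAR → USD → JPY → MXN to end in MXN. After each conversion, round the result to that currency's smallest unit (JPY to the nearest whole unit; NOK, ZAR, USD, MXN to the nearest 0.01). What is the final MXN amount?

MXN 1,877,920.44

EUR 100,000.00 ÷ 0.0880408 = NOK 1,135,837.02
NOK 1,135,837.02 ÷ 0.565604 = ZAR 2,008,184.21
ZAR 2,008,184.21 ÷ 17.4556 = USD 115,045.27
USD 115,045.27 ÷ 0.00636782 = JPY 18,066,665
JPY 18,066,665 ÷ 9.62057 = MXN 1,877,920.44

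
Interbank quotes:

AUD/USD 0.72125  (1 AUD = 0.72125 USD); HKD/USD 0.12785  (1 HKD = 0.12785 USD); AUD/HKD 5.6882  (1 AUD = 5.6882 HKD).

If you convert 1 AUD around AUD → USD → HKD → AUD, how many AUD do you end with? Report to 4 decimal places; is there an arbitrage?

0.9918 (arbitrage exists)

Around AUD → USD → HKD → AUD: 1 × 0.72125 ÷ 0.12785 ÷ 5.6882 = 0.991768
Product < 1; profitable direction is AUD → HKD → USD → AUD.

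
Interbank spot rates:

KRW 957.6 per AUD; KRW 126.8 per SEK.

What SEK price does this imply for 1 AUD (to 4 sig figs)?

1 AUD × 957.6 = 957.6 KRW
957.6 KRW ÷ 126.8 = 7.55205 SEK

AUD/SEK = 7.552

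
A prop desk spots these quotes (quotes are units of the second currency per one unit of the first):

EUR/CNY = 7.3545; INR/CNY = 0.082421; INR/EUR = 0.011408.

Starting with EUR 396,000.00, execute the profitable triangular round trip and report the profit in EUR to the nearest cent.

Profit: EUR 7,106.66

Profitable loop is EUR → CNY → INR → EUR:
EUR 396,000.00 × 7.3545 = CNY 2,912,382.00
CNY 2,912,382.00 ÷ 0.082421 = INR 35,335,436.36
INR 35,335,436.36 × 0.011408 = EUR 403,106.66
Profit = EUR 403,106.66 − EUR 396,000.00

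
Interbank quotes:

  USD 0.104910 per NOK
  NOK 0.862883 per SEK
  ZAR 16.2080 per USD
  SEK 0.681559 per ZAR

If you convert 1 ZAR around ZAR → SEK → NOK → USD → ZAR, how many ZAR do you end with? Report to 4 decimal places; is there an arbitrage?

1.0000 (no arbitrage)

Around ZAR → SEK → NOK → USD → ZAR: 1 × 0.681559 × 0.862883 × 0.104910 × 16.2080 = 1.000004
Product ≈ 1 (deviation 0.000%, within rounding noise).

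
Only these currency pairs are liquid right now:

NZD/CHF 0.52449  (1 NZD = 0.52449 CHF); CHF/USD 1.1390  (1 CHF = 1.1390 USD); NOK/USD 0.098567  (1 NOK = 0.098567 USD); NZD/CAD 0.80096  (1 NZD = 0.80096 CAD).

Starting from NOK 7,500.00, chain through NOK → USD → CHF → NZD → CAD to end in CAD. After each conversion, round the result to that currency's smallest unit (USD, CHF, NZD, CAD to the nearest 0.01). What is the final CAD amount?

CAD 991.15

NOK 7,500.00 × 0.098567 = USD 739.25
USD 739.25 ÷ 1.1390 = CHF 649.03
CHF 649.03 ÷ 0.52449 = NZD 1,237.45
NZD 1,237.45 × 0.80096 = CAD 991.15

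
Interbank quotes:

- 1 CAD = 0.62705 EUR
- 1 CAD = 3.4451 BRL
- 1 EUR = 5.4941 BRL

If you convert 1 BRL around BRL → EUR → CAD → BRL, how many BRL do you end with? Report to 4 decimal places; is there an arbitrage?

Around BRL → EUR → CAD → BRL: 1 ÷ 5.4941 ÷ 0.62705 × 3.4451 = 1.000007
Product ≈ 1 (deviation 0.001%, within rounding noise).

1.0000 (no arbitrage)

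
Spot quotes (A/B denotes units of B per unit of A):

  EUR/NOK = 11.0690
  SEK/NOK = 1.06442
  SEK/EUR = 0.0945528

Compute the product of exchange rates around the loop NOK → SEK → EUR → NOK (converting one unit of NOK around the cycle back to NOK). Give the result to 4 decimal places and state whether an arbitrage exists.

Around NOK → SEK → EUR → NOK: 1 ÷ 1.06442 × 0.0945528 × 11.0690 = 0.983263
Product < 1; profitable direction is NOK → EUR → SEK → NOK.

0.9833 (arbitrage exists)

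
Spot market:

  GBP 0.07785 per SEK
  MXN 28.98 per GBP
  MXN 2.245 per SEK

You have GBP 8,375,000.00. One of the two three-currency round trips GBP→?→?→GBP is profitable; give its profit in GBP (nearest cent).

Profitable loop is GBP → MXN → SEK → GBP:
GBP 8,375,000.00 × 28.98 = MXN 242,707,500.00
MXN 242,707,500.00 ÷ 2.245 = SEK 108,110,244.99
SEK 108,110,244.99 × 0.07785 = GBP 8,416,382.57
Profit = GBP 8,416,382.57 − GBP 8,375,000.00

Profit: GBP 41,382.57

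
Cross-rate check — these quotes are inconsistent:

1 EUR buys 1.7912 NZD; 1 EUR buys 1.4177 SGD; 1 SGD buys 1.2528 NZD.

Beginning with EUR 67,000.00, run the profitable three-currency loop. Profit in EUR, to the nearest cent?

Profitable loop is EUR → NZD → SGD → EUR:
EUR 67,000.00 × 1.7912 = NZD 120,010.40
NZD 120,010.40 ÷ 1.2528 = SGD 95,793.74
SGD 95,793.74 ÷ 1.4177 = EUR 67,569.83
Profit = EUR 67,569.83 − EUR 67,000.00

Profit: EUR 569.83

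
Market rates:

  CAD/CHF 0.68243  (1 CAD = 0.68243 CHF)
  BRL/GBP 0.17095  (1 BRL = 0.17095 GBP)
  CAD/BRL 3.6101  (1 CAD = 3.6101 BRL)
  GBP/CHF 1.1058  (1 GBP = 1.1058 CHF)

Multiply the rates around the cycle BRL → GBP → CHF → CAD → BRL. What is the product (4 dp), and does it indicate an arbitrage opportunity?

Around BRL → GBP → CHF → CAD → BRL: 1 × 0.17095 × 1.1058 ÷ 0.68243 × 3.6101 = 1.000016
Product ≈ 1 (deviation 0.002%, within rounding noise).

1.0000 (no arbitrage)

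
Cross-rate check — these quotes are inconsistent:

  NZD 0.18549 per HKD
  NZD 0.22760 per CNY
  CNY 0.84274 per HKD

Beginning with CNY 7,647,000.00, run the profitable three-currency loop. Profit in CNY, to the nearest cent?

Profit: CNY 260,450.00

Profitable loop is CNY → NZD → HKD → CNY:
CNY 7,647,000.00 × 0.22760 = NZD 1,740,457.20
NZD 1,740,457.20 ÷ 0.18549 = HKD 9,383,024.42
HKD 9,383,024.42 × 0.84274 = CNY 7,907,450.00
Profit = CNY 7,907,450.00 − CNY 7,647,000.00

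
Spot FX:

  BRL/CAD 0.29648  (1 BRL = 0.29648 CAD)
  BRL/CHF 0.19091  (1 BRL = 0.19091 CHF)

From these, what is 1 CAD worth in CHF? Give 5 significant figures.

CAD/CHF = 0.64392

1 CAD ÷ 0.29648 = 3.37291 BRL
3.37291 BRL × 0.19091 = 0.643922 CHF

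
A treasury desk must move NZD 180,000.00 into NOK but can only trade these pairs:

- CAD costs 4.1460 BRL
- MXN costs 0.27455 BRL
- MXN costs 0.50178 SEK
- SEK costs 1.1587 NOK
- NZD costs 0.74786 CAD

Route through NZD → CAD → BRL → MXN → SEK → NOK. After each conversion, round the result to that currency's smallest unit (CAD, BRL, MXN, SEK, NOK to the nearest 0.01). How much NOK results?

NZD 180,000.00 × 0.74786 = CAD 134,614.80
CAD 134,614.80 × 4.1460 = BRL 558,112.96
BRL 558,112.96 ÷ 0.27455 = MXN 2,032,828.12
MXN 2,032,828.12 × 0.50178 = SEK 1,020,032.49
SEK 1,020,032.49 × 1.1587 = NOK 1,181,911.65

NOK 1,181,911.65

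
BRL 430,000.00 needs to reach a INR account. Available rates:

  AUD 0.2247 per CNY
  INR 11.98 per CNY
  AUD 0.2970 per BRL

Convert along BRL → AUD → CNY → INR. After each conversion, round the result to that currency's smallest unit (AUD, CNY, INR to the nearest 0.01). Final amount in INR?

BRL 430,000.00 × 0.2970 = AUD 127,710.00
AUD 127,710.00 ÷ 0.2247 = CNY 568,357.81
CNY 568,357.81 × 11.98 = INR 6,808,926.56

INR 6,808,926.56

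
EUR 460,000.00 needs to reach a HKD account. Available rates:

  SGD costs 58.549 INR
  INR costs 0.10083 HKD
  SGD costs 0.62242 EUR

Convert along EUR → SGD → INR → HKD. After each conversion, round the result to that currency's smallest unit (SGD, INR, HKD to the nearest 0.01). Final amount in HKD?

HKD 4,362,983.20

EUR 460,000.00 ÷ 0.62242 = SGD 739,050.80
SGD 739,050.80 × 58.549 = INR 43,270,685.29
INR 43,270,685.29 × 0.10083 = HKD 4,362,983.20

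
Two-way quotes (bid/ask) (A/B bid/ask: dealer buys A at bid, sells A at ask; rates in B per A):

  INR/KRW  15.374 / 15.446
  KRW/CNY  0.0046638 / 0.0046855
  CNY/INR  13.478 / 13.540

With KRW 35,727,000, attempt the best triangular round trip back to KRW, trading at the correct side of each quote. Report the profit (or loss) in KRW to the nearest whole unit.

Best loop KRW → INR → CNY → KRW:
KRW 35,727,000 ÷ 15.446 (buy INR at ask) = INR 2,313,026.03
INR 2,313,026.03 ÷ 13.540 (buy CNY at ask) = CNY 170,829.10
CNY 170,829.10 ÷ 0.0046855 (buy KRW at ask) = KRW 36,459,097

Net profit: KRW 732,097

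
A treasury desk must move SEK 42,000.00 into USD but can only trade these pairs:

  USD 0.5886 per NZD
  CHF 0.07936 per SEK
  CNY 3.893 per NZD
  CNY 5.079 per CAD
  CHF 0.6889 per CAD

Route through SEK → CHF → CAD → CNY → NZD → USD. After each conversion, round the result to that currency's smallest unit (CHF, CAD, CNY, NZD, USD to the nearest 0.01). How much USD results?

SEK 42,000.00 × 0.07936 = CHF 3,333.12
CHF 3,333.12 ÷ 0.6889 = CAD 4,838.32
CAD 4,838.32 × 5.079 = CNY 24,573.83
CNY 24,573.83 ÷ 3.893 = NZD 6,312.31
NZD 6,312.31 × 0.5886 = USD 3,715.43

USD 3,715.43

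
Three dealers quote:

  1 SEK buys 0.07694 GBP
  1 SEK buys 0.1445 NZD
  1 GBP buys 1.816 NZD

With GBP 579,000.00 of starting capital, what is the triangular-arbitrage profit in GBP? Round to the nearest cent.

Profitable loop is GBP → SEK → NZD → GBP:
GBP 579,000.00 ÷ 0.07694 = SEK 7,525,344.42
SEK 7,525,344.42 × 0.1445 = NZD 1,087,412.27
NZD 1,087,412.27 ÷ 1.816 = GBP 598,795.30
Profit = GBP 598,795.30 − GBP 579,000.00

Profit: GBP 19,795.30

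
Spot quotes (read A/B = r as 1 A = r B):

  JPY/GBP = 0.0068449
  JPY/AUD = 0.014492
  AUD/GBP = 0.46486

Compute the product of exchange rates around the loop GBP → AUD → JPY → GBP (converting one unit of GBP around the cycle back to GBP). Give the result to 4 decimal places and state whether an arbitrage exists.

1.0161 (arbitrage exists)

Around GBP → AUD → JPY → GBP: 1 ÷ 0.46486 ÷ 0.014492 × 0.0068449 = 1.016054
Product > 1; profitable direction is GBP → AUD → JPY → GBP.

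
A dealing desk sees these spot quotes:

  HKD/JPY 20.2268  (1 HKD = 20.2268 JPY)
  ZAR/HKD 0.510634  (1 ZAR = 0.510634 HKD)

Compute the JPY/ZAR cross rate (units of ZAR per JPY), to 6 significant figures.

JPY/ZAR = 0.0968196

1 JPY ÷ 20.2268 = 0.0494394 HKD
0.0494394 HKD ÷ 0.510634 = 0.0968196 ZAR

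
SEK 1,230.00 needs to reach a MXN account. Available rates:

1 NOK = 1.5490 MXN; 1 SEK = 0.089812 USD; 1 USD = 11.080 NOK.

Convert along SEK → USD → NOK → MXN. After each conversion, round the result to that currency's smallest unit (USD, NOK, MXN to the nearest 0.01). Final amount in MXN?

SEK 1,230.00 × 0.089812 = USD 110.47
USD 110.47 × 11.080 = NOK 1,224.01
NOK 1,224.01 × 1.5490 = MXN 1,895.99

MXN 1,895.99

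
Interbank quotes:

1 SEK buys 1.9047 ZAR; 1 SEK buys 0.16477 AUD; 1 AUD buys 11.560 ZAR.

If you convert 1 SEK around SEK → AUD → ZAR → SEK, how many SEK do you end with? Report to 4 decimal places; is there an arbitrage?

1.0000 (no arbitrage)

Around SEK → AUD → ZAR → SEK: 1 × 0.16477 × 11.560 ÷ 1.9047 = 1.000022
Product ≈ 1 (deviation 0.002%, within rounding noise).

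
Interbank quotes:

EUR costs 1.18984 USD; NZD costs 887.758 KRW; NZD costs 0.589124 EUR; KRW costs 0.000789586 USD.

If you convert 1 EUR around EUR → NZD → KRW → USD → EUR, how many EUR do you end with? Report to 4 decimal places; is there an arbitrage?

1.0000 (no arbitrage)

Around EUR → NZD → KRW → USD → EUR: 1 ÷ 0.589124 × 887.758 × 0.000789586 ÷ 1.18984 = 0.999997
Product ≈ 1 (deviation 0.000%, within rounding noise).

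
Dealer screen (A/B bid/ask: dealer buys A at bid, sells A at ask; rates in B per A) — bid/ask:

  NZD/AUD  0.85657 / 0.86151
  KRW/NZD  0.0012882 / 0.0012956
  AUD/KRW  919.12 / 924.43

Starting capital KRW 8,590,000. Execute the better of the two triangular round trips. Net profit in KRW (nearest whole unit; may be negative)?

Net profit: KRW 121,873

Best loop KRW → NZD → AUD → KRW:
KRW 8,590,000 × 0.0012882 (sell KRW at bid) = NZD 11,065.64
NZD 11,065.64 × 0.85657 (sell NZD at bid) = AUD 9,478.49
AUD 9,478.49 × 919.12 (sell AUD at bid) = KRW 8,711,873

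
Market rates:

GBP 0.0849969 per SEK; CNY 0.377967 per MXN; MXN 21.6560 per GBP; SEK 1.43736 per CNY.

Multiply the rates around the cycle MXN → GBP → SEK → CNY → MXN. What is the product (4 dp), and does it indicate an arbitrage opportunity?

Around MXN → GBP → SEK → CNY → MXN: 1 ÷ 21.6560 ÷ 0.0849969 ÷ 1.43736 ÷ 0.377967 = 0.999998
Product ≈ 1 (deviation 0.000%, within rounding noise).

1.0000 (no arbitrage)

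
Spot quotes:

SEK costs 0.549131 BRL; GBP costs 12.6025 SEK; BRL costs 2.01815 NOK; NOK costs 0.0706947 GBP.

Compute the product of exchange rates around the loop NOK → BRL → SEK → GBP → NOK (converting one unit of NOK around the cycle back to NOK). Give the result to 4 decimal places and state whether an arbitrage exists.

Around NOK → BRL → SEK → GBP → NOK: 1 ÷ 2.01815 ÷ 0.549131 ÷ 12.6025 ÷ 0.0706947 = 1.012808
Product > 1; profitable direction is NOK → BRL → SEK → GBP → NOK.

1.0128 (arbitrage exists)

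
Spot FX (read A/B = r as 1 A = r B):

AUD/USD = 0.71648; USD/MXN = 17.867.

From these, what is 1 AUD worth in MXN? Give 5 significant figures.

AUD/MXN = 12.801

1 AUD × 0.71648 = 0.71648 USD
0.71648 USD × 17.867 = 12.8013 MXN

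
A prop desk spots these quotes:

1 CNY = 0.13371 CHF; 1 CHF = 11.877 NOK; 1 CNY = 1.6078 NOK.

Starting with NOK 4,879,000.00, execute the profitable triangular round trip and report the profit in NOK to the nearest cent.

Profit: NOK 60,604.72

Profitable loop is NOK → CHF → CNY → NOK:
NOK 4,879,000.00 ÷ 11.877 = CHF 410,793.97
CHF 410,793.97 ÷ 0.13371 = CNY 3,072,275.61
CNY 3,072,275.61 × 1.6078 = NOK 4,939,604.72
Profit = NOK 4,939,604.72 − NOK 4,879,000.00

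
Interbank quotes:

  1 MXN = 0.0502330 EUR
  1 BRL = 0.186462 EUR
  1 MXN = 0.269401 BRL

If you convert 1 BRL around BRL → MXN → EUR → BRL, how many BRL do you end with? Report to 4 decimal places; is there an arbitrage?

1.0000 (no arbitrage)

Around BRL → MXN → EUR → BRL: 1 ÷ 0.269401 × 0.0502330 ÷ 0.186462 = 0.999999
Product ≈ 1 (deviation 0.000%, within rounding noise).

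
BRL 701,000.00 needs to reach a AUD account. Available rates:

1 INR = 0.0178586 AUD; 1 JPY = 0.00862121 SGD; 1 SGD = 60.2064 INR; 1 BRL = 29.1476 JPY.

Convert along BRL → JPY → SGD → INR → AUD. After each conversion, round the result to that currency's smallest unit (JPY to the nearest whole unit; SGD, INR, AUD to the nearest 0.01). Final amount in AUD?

AUD 189,399.63

BRL 701,000.00 × 29.1476 = JPY 20,432,468
JPY 20,432,468 × 0.00862121 = SGD 176,152.60
SGD 176,152.60 × 60.2064 = INR 10,605,513.90
INR 10,605,513.90 × 0.0178586 = AUD 189,399.63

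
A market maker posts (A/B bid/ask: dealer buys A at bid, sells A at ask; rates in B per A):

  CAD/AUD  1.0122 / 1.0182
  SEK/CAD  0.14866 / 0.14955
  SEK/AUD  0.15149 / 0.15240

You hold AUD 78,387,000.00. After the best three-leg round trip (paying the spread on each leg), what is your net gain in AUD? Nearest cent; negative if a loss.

Best loop AUD → CAD → SEK → AUD:
AUD 78,387,000.00 ÷ 1.0182 (buy CAD at ask) = CAD 76,985,857.40
CAD 76,985,857.40 ÷ 0.14955 (buy SEK at ask) = SEK 514,783,399.50
SEK 514,783,399.50 × 0.15149 (sell SEK at bid) = AUD 77,984,537.19

Net result: AUD -402,462.81 (no profitable arbitrage after spreads)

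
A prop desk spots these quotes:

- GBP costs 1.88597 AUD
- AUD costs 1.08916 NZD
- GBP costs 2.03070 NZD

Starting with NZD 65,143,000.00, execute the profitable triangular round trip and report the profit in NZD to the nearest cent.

Profit: NZD 751,391.17

Profitable loop is NZD → GBP → AUD → NZD:
NZD 65,143,000.00 ÷ 2.03070 = GBP 32,079,086.03
GBP 32,079,086.03 × 1.88597 = AUD 60,500,193.88
AUD 60,500,193.88 × 1.08916 = NZD 65,894,391.17
Profit = NZD 65,894,391.17 − NZD 65,143,000.00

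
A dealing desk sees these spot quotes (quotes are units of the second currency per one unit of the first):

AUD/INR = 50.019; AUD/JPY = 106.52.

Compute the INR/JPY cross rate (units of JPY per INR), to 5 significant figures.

1 INR ÷ 50.019 = 0.0199924 AUD
0.0199924 AUD × 106.52 = 2.12959 JPY

INR/JPY = 2.1296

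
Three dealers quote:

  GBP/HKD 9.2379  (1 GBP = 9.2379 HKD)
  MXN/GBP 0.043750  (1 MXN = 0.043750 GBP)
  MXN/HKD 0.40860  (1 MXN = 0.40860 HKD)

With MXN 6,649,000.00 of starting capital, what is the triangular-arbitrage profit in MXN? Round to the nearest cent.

Profitable loop is MXN → HKD → GBP → MXN:
MXN 6,649,000.00 × 0.40860 = HKD 2,716,781.40
HKD 2,716,781.40 ÷ 9.2379 = GBP 294,090.80
GBP 294,090.80 ÷ 0.043750 = MXN 6,722,075.43
Profit = MXN 6,722,075.43 − MXN 6,649,000.00

Profit: MXN 73,075.43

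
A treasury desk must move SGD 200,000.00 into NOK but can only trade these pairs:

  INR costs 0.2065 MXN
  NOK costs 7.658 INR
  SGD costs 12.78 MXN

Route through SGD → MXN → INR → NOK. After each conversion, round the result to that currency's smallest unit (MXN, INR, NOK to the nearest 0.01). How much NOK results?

NOK 1,616,312.87

SGD 200,000.00 × 12.78 = MXN 2,556,000.00
MXN 2,556,000.00 ÷ 0.2065 = INR 12,377,723.97
INR 12,377,723.97 ÷ 7.658 = NOK 1,616,312.87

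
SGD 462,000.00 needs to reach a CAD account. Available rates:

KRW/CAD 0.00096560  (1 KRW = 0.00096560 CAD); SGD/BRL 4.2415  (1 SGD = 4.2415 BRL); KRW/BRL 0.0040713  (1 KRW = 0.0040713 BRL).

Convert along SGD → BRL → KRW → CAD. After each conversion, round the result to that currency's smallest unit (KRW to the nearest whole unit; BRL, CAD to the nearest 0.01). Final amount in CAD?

SGD 462,000.00 × 4.2415 = BRL 1,959,573.00
BRL 1,959,573.00 ÷ 0.0040713 = KRW 481,313,831
KRW 481,313,831 × 0.00096560 = CAD 464,756.64

CAD 464,756.64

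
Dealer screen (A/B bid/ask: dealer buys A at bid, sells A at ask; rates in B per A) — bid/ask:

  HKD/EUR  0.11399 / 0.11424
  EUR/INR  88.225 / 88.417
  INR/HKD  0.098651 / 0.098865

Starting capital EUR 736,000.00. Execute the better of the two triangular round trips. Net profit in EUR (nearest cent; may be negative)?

Net profit: EUR 1,023.40

Best loop EUR → HKD → INR → EUR:
EUR 736,000.00 ÷ 0.11424 (buy HKD at ask) = HKD 6,442,577.03
HKD 6,442,577.03 ÷ 0.098865 (buy INR at ask) = INR 65,165,397.57
INR 65,165,397.57 ÷ 88.417 (buy EUR at ask) = EUR 737,023.40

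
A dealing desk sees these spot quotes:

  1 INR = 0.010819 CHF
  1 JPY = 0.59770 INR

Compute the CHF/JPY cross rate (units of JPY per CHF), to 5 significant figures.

CHF/JPY = 154.64

1 CHF ÷ 0.010819 = 92.43 INR
92.43 INR ÷ 0.59770 = 154.643 JPY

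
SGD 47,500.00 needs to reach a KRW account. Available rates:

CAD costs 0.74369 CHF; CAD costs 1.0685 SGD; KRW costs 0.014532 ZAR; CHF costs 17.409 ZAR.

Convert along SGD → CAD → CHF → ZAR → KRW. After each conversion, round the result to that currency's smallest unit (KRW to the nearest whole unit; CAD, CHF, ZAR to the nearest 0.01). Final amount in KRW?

SGD 47,500.00 ÷ 1.0685 = CAD 44,454.84
CAD 44,454.84 × 0.74369 = CHF 33,060.62
CHF 33,060.62 × 17.409 = ZAR 575,552.33
ZAR 575,552.33 ÷ 0.014532 = KRW 39,605,858

KRW 39,605,858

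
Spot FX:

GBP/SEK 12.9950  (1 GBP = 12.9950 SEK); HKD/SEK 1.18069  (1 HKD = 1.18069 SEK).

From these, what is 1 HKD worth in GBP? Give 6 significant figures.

1 HKD × 1.18069 = 1.18069 SEK
1.18069 SEK ÷ 12.9950 = 0.0908573 GBP

HKD/GBP = 0.0908573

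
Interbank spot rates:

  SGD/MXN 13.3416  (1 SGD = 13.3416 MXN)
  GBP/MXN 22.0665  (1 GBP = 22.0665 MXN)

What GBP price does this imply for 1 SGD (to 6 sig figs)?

1 SGD × 13.3416 = 13.3416 MXN
13.3416 MXN ÷ 22.0665 = 0.604609 GBP

SGD/GBP = 0.604609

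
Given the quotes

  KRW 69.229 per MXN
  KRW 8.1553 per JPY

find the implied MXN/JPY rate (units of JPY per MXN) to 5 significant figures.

MXN/JPY = 8.4888

1 MXN × 69.229 = 69.229 KRW
69.229 KRW ÷ 8.1553 = 8.48884 JPY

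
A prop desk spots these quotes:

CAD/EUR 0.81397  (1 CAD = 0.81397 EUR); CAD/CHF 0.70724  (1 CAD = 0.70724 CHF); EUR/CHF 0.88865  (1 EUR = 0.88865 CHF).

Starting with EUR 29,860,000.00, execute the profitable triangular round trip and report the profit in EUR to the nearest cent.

Profitable loop is EUR → CHF → CAD → EUR:
EUR 29,860,000.00 × 0.88865 = CHF 26,535,089.00
CHF 26,535,089.00 ÷ 0.70724 = CAD 37,519,214.13
CAD 37,519,214.13 × 0.81397 = EUR 30,539,514.72
Profit = EUR 30,539,514.72 − EUR 29,860,000.00

Profit: EUR 679,514.72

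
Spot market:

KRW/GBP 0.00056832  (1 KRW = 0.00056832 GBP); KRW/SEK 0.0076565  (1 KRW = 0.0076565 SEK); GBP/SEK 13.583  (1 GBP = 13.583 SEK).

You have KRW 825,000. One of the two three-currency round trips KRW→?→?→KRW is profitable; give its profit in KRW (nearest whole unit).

Profit: KRW 6,787

Profitable loop is KRW → GBP → SEK → KRW:
KRW 825,000 × 0.00056832 = GBP 468.86
GBP 468.86 × 13.583 = SEK 6,368.58
SEK 6,368.58 ÷ 0.0076565 = KRW 831,787
Profit = KRW 831,787 − KRW 825,000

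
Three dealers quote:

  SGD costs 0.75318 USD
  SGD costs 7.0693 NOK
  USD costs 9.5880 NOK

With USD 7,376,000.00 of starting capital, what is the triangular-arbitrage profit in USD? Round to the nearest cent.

Profit: USD 158,792.56

Profitable loop is USD → NOK → SGD → USD:
USD 7,376,000.00 × 9.5880 = NOK 70,721,088.00
NOK 70,721,088.00 ÷ 7.0693 = SGD 10,003,973.24
SGD 10,003,973.24 × 0.75318 = USD 7,534,792.56
Profit = USD 7,534,792.56 − USD 7,376,000.00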